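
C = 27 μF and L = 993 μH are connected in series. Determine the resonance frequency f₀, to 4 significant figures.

972.0 Hz

ω₀ = 1/√(LC) = 1/√(0.000993 × 2.7e-05) = 6107 rad/s
f₀ = ω₀/(2π) = 972.0 Hz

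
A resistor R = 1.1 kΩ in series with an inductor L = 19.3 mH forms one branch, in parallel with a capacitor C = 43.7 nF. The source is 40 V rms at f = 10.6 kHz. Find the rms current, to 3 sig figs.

ω = 2πf = 66600 rad/s
X_L = ωL = 1290 Ω
X_C = 1/(ωC) = 344 Ω
Branch 1 (R+jX_L): Z₁ = 1100 + j1290 Ω, |Z₁| = 1690 Ω
Branch 2 (−jX_C): Z₂ = −j344 Ω
Parallel: Z = Z₁Z₂/(Z₁+Z₂), |Z| = 401 Ω, ∠Z = -81.1°
I = V/|Z| = 40/401 = 99.6 mA

99.6 mA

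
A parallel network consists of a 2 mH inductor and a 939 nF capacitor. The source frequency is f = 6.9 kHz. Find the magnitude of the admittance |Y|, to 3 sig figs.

29.2 mS

ω = 2πf = 43350 rad/s
X_L = ωL = 86.7 Ω
X_C = 1/(ωC) = 24.6 Ω
Parallel: admittances add. Y = 1/(jωL) + jωC
Y = (0 + j0.0292) S
|Y| = 0.0292 S → |Z| = 1/|Y| = 34.3 Ω, ∠Z = −∠Y = -90.0°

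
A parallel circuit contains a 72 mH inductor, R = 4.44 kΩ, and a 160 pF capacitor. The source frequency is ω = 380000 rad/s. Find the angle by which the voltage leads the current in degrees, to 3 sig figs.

-6.15°

X_L = ωL = 27400 Ω
X_C = 1/(ωC) = 16400 Ω
Parallel: admittances add. Y = 1/R + 1/(jωL) + jωC
Y = (0.000225 + j2.43e-05) S
|Y| = 0.000227 S → |Z| = 1/|Y| = 4410 Ω, ∠Z = −∠Y = -6.15°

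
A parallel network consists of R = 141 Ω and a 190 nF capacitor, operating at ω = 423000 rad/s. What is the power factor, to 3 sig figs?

0.0879

X_C = 1/(ωC) = 12.4 Ω
Parallel: admittances add. Y = 1/R + jωC
Y = (0.00709 + j0.0804) S
|Y| = 0.0807 S → |Z| = 1/|Y| = 12.4 Ω, ∠Z = −∠Y = -85.0°
cos φ = cos(-85.0°) = 0.0879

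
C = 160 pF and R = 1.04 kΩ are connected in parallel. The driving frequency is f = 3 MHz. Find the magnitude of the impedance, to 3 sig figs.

ω = 2πf = 1.885e+07 rad/s
X_C = 1/(ωC) = 332 Ω
Parallel: admittances add. Y = 1/R + jωC
Y = (0.000962 + j0.00302) S
|Y| = 0.00317 S → |Z| = 1/|Y| = 316 Ω, ∠Z = −∠Y = -72.3°

316 Ω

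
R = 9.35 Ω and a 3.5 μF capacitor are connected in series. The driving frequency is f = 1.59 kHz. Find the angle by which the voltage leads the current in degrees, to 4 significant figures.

ω = 2πf = 9990 rad/s
X_C = 1/(ωC) = 28.60 Ω
Z = 9.350 − j28.60 Ω
|Z| = √(9.350² + 28.60²) = 30.09 Ω
∠Z = arctan(-28.60/9.350) = -71.90°

-71.90°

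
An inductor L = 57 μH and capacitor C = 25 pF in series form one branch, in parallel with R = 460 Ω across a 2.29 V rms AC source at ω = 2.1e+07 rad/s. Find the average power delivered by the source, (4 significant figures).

X_L = ωL = 1197 Ω
X_C = 1/(ωC) = 1905 Ω
Branch 1: Z₁ = R = 460.0 Ω
Branch 2 (series LC): Z₂ = j(X_L − X_C) = −j707.8 Ω
Parallel: Z = Z₁Z₂/(Z₁+Z₂), |Z| = 385.7 Ω, ∠Z = -33.02°
I = V/|Z| = 5.937 mA
P = VI cos φ = 2.29 × 0.005937 × cos(-33.02°) = 11.40 mW

11.40 mW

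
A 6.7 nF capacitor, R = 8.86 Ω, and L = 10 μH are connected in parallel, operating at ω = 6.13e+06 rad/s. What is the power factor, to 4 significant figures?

0.9768

X_L = ωL = 61.30 Ω
X_C = 1/(ωC) = 24.35 Ω
Parallel: admittances add. Y = 1/R + 1/(jωL) + jωC
Y = (0.1129 + j0.02476) S
|Y| = 0.1156 S → |Z| = 1/|Y| = 8.654 Ω, ∠Z = −∠Y = -12.37°
cos φ = cos(-12.37°) = 0.9768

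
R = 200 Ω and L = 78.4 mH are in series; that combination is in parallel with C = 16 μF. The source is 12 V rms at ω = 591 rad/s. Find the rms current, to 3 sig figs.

X_L = ωL = 46.3 Ω
X_C = 1/(ωC) = 106 Ω
Branch 1 (R+jX_L): Z₁ = 200 + j46.3 Ω, |Z₁| = 205 Ω
Branch 2 (−jX_C): Z₂ = −j106 Ω
Parallel: Z = Z₁Z₂/(Z₁+Z₂), |Z| = 104 Ω, ∠Z = -60.4°
I = V/|Z| = 12/104 = 115 mA

115 mA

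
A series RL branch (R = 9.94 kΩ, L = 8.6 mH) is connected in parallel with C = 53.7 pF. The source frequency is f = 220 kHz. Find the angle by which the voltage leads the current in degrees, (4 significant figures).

ω = 2πf = 1.382e+06 rad/s
X_L = ωL = 11890 Ω
X_C = 1/(ωC) = 13470 Ω
Branch 1 (R+jX_L): Z₁ = 9940 + j11890 Ω, |Z₁| = 15500 Ω
Branch 2 (−jX_C): Z₂ = −j13470 Ω
Parallel: Z = Z₁Z₂/(Z₁+Z₂), |Z| = 20740 Ω, ∠Z = -30.85°

-30.85°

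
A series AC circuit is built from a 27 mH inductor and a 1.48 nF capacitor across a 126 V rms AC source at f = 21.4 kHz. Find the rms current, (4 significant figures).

ω = 2πf = 134500 rad/s
X_L = ωL = 3630 Ω
X_C = 1/(ωC) = 5025 Ω
Net reactance X = X_L − X_C = -1395 Ω
Z = − j1395 Ω
|Z| = √(0² + 1395²) = 1395 Ω
I = V/|Z| = 126/1395 = 90.34 mA

90.34 mA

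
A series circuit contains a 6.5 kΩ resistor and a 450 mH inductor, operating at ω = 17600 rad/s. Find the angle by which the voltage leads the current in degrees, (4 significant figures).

X_L = ωL = 7920 Ω
Z = 6500 + j7920 Ω
|Z| = √(6500² + 7920²) = 10250 Ω
∠Z = arctan(7920/6500) = 50.62°

50.62°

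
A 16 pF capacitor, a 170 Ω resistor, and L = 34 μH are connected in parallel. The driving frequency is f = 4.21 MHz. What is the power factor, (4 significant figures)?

0.9932

ω = 2πf = 2.645e+07 rad/s
X_L = ωL = 899.4 Ω
X_C = 1/(ωC) = 2363 Ω
Parallel: admittances add. Y = 1/R + 1/(jωL) + jωC
Y = (0.005882 − j0.0006886) S
|Y| = 0.005923 S → |Z| = 1/|Y| = 168.8 Ω, ∠Z = −∠Y = 6.677°
cos φ = cos(6.677°) = 0.9932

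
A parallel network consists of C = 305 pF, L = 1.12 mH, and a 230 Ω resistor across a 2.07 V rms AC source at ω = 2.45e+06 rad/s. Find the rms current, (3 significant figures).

X_L = ωL = 2740 Ω
X_C = 1/(ωC) = 1340 Ω
Parallel: admittances add. Y = 1/R + 1/(jωL) + jωC
Y = (0.00435 + j0.000383) S
|Y| = 0.00436 S → |Z| = 1/|Y| = 229 Ω, ∠Z = −∠Y = -5.03°
I = V/|Z| = 2.07/229 = 9.03 mA

9.03 mA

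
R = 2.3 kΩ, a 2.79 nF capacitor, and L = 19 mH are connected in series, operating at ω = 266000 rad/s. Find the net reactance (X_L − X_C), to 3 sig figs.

X_L = ωL = 5050 Ω
X_C = 1/(ωC) = 1350 Ω
X = 5050 − 1350 = 3710 Ω

3710 Ω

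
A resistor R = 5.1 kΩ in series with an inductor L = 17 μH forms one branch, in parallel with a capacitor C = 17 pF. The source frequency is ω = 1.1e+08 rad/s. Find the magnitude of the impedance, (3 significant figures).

551 Ω

X_L = ωL = 1870 Ω
X_C = 1/(ωC) = 535 Ω
Branch 1 (R+jX_L): Z₁ = 5100 + j1870 Ω, |Z₁| = 5430 Ω
Branch 2 (−jX_C): Z₂ = −j535 Ω
Parallel: Z = Z₁Z₂/(Z₁+Z₂), |Z| = 551 Ω, ∠Z = -84.5°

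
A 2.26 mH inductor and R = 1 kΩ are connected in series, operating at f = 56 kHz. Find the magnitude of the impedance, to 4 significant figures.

1278 Ω

ω = 2πf = 351900 rad/s
X_L = ωL = 795.2 Ω
Z = 1000 + j795.2 Ω
|Z| = √(1000² + 795.2²) = 1278 Ω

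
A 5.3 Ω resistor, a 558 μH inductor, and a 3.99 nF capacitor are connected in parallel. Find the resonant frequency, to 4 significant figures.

106.7 kHz

ω₀ = 1/√(LC) = 1/√(0.000558 × 3.99e-09) = 670200 rad/s
f₀ = ω₀/(2π) = 106.7 kHz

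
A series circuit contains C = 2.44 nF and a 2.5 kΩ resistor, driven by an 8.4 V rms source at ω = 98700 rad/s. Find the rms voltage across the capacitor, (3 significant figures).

7.20 V

X_C = 1/(ωC) = 4150 Ω
Z = 2500 − j4150 Ω
|Z| = √(2500² + 4150²) = 4850 Ω
I = V/|Z| = 1.73 mA
V_C = I·|Z_C| = 0.00173 × 4150 = 7.20 V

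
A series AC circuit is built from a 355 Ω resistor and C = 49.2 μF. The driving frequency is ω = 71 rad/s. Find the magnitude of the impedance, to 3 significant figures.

456 Ω

X_C = 1/(ωC) = 286 Ω
Z = 355 − j286 Ω
|Z| = √(355² + 286²) = 456 Ω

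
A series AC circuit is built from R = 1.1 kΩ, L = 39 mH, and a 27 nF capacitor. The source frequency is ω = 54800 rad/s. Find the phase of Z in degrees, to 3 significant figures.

53.0°

X_L = ωL = 2140 Ω
X_C = 1/(ωC) = 676 Ω
Net reactance X = X_L − X_C = 1460 Ω
Z = 1100 + j1460 Ω
|Z| = √(1100² + 1460²) = 1830 Ω
∠Z = arctan(1460/1100) = 53.0°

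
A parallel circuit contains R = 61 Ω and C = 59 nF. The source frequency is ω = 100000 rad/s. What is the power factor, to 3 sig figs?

X_C = 1/(ωC) = 169 Ω
Parallel: admittances add. Y = 1/R + jωC
Y = (0.0164 + j0.00590) S
|Y| = 0.0174 S → |Z| = 1/|Y| = 57.4 Ω, ∠Z = −∠Y = -19.8°
cos φ = cos(-19.8°) = 0.941

0.941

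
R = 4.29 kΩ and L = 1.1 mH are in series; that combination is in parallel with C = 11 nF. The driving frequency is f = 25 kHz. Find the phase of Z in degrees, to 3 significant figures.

ω = 2πf = 157100 rad/s
X_L = ωL = 173 Ω
X_C = 1/(ωC) = 579 Ω
Branch 1 (R+jX_L): Z₁ = 4290 + j173 Ω, |Z₁| = 4290 Ω
Branch 2 (−jX_C): Z₂ = −j579 Ω
Parallel: Z = Z₁Z₂/(Z₁+Z₂), |Z| = 577 Ω, ∠Z = -82.3°

-82.3°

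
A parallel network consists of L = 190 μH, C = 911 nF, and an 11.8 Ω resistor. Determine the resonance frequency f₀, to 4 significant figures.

12.10 kHz

ω₀ = 1/√(LC) = 1/√(0.00019 × 9.11e-07) = 76010 rad/s
f₀ = ω₀/(2π) = 12.10 kHz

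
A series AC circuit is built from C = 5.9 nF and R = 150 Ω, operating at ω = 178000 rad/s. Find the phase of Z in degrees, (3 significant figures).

-81.0°

X_C = 1/(ωC) = 952 Ω
Z = 150 − j952 Ω
|Z| = √(150² + 952²) = 964 Ω
∠Z = arctan(-952/150) = -81.0°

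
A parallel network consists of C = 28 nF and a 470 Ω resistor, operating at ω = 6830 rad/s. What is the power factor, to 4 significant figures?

X_C = 1/(ωC) = 5229 Ω
Parallel: admittances add. Y = 1/R + jωC
Y = (0.002128 + j0.0001912) S
|Y| = 0.002136 S → |Z| = 1/|Y| = 468.1 Ω, ∠Z = −∠Y = -5.136°
cos φ = cos(-5.136°) = 0.9960

0.9960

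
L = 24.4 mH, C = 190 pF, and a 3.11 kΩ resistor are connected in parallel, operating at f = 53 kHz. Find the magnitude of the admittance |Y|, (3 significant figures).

327 μS

ω = 2πf = 333000 rad/s
X_L = ωL = 8130 Ω
X_C = 1/(ωC) = 15800 Ω
Parallel: admittances add. Y = 1/R + 1/(jωL) + jωC
Y = (0.000322 − j5.98e-05) S
|Y| = 0.000327 S → |Z| = 1/|Y| = 3060 Ω, ∠Z = −∠Y = 10.5°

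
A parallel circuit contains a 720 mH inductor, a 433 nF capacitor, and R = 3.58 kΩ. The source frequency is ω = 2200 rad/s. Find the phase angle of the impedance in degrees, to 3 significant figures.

X_L = ωL = 1580 Ω
X_C = 1/(ωC) = 1050 Ω
Parallel: admittances add. Y = 1/R + 1/(jωL) + jωC
Y = (0.000279 + j0.000321) S
|Y| = 0.000426 S → |Z| = 1/|Y| = 2350 Ω, ∠Z = −∠Y = -49.0°

-49.0°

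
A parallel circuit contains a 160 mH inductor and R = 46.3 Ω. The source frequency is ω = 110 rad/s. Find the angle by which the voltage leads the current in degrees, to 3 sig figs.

69.2°

X_L = ωL = 17.6 Ω
Parallel: admittances add. Y = 1/R + 1/(jωL)
Y = (0.0216 − j0.0568) S
|Y| = 0.0608 S → |Z| = 1/|Y| = 16.5 Ω, ∠Z = −∠Y = 69.2°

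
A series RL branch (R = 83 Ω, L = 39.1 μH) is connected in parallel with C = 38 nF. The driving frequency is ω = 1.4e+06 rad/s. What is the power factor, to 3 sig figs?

X_L = ωL = 54.7 Ω
X_C = 1/(ωC) = 18.8 Ω
Branch 1 (R+jX_L): Z₁ = 83.0 + j54.7 Ω, |Z₁| = 99.4 Ω
Branch 2 (−jX_C): Z₂ = −j18.8 Ω
Parallel: Z = Z₁Z₂/(Z₁+Z₂), |Z| = 20.7 Ω, ∠Z = -80.0°
cos φ = cos(-80.0°) = 0.173

0.173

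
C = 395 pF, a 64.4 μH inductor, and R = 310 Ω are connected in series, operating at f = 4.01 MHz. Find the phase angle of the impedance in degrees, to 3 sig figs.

ω = 2πf = 2.52e+07 rad/s
X_L = ωL = 1620 Ω
X_C = 1/(ωC) = 100 Ω
Net reactance X = X_L − X_C = 1520 Ω
Z = 310 + j1520 Ω
|Z| = √(310² + 1520²) = 1550 Ω
∠Z = arctan(1520/310) = 78.5°

78.5°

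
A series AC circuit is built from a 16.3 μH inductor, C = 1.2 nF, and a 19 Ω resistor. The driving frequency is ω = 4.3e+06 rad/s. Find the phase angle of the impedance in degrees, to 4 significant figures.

X_L = ωL = 70.09 Ω
X_C = 1/(ωC) = 193.8 Ω
Net reactance X = X_L − X_C = -123.7 Ω
Z = 19.00 − j123.7 Ω
|Z| = √(19.00² + 123.7²) = 125.2 Ω
∠Z = arctan(-123.7/19.00) = -81.27°

-81.27°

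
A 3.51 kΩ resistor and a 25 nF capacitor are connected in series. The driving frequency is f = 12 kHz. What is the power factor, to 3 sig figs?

ω = 2πf = 75400 rad/s
X_C = 1/(ωC) = 531 Ω
Z = 3510 − j531 Ω
|Z| = √(3510² + 531²) = 3550 Ω
∠Z = arctan(-531/3510) = -8.59°
cos φ = cos(-8.59°) = 0.989

0.989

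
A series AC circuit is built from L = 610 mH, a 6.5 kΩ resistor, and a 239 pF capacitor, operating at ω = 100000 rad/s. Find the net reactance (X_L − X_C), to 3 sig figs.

19200 Ω

X_L = ωL = 61000 Ω
X_C = 1/(ωC) = 41800 Ω
X = 61000 − 41800 = 19200 Ω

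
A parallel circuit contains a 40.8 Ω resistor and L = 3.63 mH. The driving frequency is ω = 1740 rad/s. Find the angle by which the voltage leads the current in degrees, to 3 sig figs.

X_L = ωL = 6.32 Ω
Parallel: admittances add. Y = 1/R + 1/(jωL)
Y = (0.0245 − j0.158) S
|Y| = 0.160 S → |Z| = 1/|Y| = 6.24 Ω, ∠Z = −∠Y = 81.2°

81.2°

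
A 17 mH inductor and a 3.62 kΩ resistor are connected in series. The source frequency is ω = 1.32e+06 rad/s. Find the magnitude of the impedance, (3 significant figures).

X_L = ωL = 22400 Ω
Z = 3620 + j22400 Ω
|Z| = √(3620² + 22400²) = 22700 Ω

22700 Ω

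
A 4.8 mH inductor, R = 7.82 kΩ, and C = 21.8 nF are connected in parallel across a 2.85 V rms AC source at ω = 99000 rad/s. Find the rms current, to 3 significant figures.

X_L = ωL = 475 Ω
X_C = 1/(ωC) = 463 Ω
Parallel: admittances add. Y = 1/R + 1/(jωL) + jωC
Y = (0.000128 + j5.38e-05) S
|Y| = 0.000139 S → |Z| = 1/|Y| = 7210 Ω, ∠Z = −∠Y = -22.8°
I = V/|Z| = 2.85/7210 = 395 μA

395 μA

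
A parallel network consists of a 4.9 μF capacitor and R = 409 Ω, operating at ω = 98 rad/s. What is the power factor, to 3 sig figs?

0.981

X_C = 1/(ωC) = 2080 Ω
Parallel: admittances add. Y = 1/R + jωC
Y = (0.00244 + j0.000480) S
|Y| = 0.00249 S → |Z| = 1/|Y| = 401 Ω, ∠Z = −∠Y = -11.1°
cos φ = cos(-11.1°) = 0.981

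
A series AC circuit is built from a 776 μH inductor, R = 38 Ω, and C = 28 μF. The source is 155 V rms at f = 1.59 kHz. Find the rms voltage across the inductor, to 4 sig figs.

31.43 V

ω = 2πf = 9990 rad/s
X_L = ωL = 7.752 Ω
X_C = 1/(ωC) = 3.575 Ω
Net reactance X = X_L − X_C = 4.178 Ω
Z = 38.00 + j4.178 Ω
|Z| = √(38.00² + 4.178²) = 38.23 Ω
I = V/|Z| = 4.055 A
V_L = I·|Z_L| = 4.055 × 7.752 = 31.43 V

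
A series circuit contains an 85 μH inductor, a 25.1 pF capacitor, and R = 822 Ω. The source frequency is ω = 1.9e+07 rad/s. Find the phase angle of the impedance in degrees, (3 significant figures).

-30.4°

X_L = ωL = 1620 Ω
X_C = 1/(ωC) = 2100 Ω
Net reactance X = X_L − X_C = -482 Ω
Z = 822 − j482 Ω
|Z| = √(822² + 482²) = 953 Ω
∠Z = arctan(-482/822) = -30.4°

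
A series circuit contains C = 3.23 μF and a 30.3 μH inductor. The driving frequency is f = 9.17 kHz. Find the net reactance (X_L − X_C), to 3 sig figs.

ω = 2πf = 57620 rad/s
X_L = ωL = 1.75 Ω
X_C = 1/(ωC) = 5.37 Ω
X = 1.75 − 5.37 = -3.63 Ω

-3.63 Ω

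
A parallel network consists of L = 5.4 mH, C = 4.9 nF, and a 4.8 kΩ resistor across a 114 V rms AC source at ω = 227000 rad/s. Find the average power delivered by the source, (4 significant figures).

X_L = ωL = 1226 Ω
X_C = 1/(ωC) = 899.0 Ω
Parallel: admittances add. Y = 1/R + 1/(jωL) + jωC
Y = (0.0002083 + j0.0002965) S
|Y| = 0.0003624 S → |Z| = 1/|Y| = 2760 Ω, ∠Z = −∠Y = -54.91°
I = V/|Z| = 41.31 mA
P = VI cos φ = 114 × 0.04131 × cos(-54.91°) = 2.708 W

2.708 W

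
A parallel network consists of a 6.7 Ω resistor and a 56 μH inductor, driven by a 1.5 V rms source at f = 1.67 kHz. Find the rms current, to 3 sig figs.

2.56 A

ω = 2πf = 10490 rad/s
X_L = ωL = 0.588 Ω
Parallel: admittances add. Y = 1/R + 1/(jωL)
Y = (0.149 − j1.70) S
|Y| = 1.71 S → |Z| = 1/|Y| = 0.585 Ω, ∠Z = −∠Y = 85.0°
I = V/|Z| = 1.5/0.585 = 2.56 A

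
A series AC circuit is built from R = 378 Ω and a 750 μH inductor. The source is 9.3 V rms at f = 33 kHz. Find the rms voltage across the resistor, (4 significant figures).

ω = 2πf = 207300 rad/s
X_L = ωL = 155.5 Ω
Z = 378.0 + j155.5 Ω
|Z| = √(378.0² + 155.5²) = 408.7 Ω
I = V/|Z| = 22.75 mA
V_R = I·|Z_R| = 0.02275 × 378.0 = 8.601 V

8.601 V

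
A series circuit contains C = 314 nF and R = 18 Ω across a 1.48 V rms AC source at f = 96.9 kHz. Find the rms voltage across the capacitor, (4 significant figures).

ω = 2πf = 608800 rad/s
X_C = 1/(ωC) = 5.231 Ω
Z = 18.00 − j5.231 Ω
|Z| = √(18.00² + 5.231²) = 18.74 Ω
I = V/|Z| = 78.96 mA
V_C = I·|Z_C| = 0.07896 × 5.231 = 0.4130 V

0.4130 V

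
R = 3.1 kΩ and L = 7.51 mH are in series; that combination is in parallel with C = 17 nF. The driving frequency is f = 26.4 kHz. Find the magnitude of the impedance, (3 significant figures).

ω = 2πf = 165900 rad/s
X_L = ωL = 1250 Ω
X_C = 1/(ωC) = 355 Ω
Branch 1 (R+jX_L): Z₁ = 3100 + j1250 Ω, |Z₁| = 3340 Ω
Branch 2 (−jX_C): Z₂ = −j355 Ω
Parallel: Z = Z₁Z₂/(Z₁+Z₂), |Z| = 367 Ω, ∠Z = -84.1°

367 Ω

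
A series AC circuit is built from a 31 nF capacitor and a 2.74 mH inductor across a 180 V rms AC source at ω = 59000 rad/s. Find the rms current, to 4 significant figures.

467.4 mA

X_L = ωL = 161.7 Ω
X_C = 1/(ωC) = 546.7 Ω
Net reactance X = X_L − X_C = -385.1 Ω
Z = − j385.1 Ω
|Z| = √(0² + 385.1²) = 385.1 Ω
I = V/|Z| = 180/385.1 = 467.4 mA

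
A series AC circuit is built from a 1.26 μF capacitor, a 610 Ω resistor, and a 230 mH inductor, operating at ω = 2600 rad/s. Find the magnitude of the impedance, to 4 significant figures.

676.6 Ω

X_L = ωL = 598.0 Ω
X_C = 1/(ωC) = 305.3 Ω
Net reactance X = X_L − X_C = 292.7 Ω
Z = 610.0 + j292.7 Ω
|Z| = √(610.0² + 292.7²) = 676.6 Ω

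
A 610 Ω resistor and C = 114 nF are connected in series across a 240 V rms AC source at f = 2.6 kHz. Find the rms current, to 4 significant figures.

ω = 2πf = 16340 rad/s
X_C = 1/(ωC) = 537.0 Ω
Z = 610.0 − j537.0 Ω
|Z| = √(610.0² + 537.0²) = 812.7 Ω
I = V/|Z| = 240/812.7 = 295.3 mA

295.3 mA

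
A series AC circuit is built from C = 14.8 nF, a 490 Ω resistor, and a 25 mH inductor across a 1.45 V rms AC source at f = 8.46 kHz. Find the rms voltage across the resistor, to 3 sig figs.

ω = 2πf = 53160 rad/s
X_L = ωL = 1330 Ω
X_C = 1/(ωC) = 1270 Ω
Net reactance X = X_L − X_C = 57.8 Ω
Z = 490 + j57.8 Ω
|Z| = √(490² + 57.8²) = 493 Ω
I = V/|Z| = 2.94 mA
V_R = I·|Z_R| = 0.00294 × 490 = 1.44 V

1.44 V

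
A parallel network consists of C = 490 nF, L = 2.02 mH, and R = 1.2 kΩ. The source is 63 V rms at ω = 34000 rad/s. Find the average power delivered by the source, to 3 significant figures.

3.31 W

X_L = ωL = 68.7 Ω
X_C = 1/(ωC) = 60.0 Ω
Parallel: admittances add. Y = 1/R + 1/(jωL) + jωC
Y = (0.000833 + j0.00210) S
|Y| = 0.00226 S → |Z| = 1/|Y| = 443 Ω, ∠Z = −∠Y = -68.4°
I = V/|Z| = 142 mA
P = VI cos φ = 63 × 0.142 × cos(-68.4°) = 3.31 W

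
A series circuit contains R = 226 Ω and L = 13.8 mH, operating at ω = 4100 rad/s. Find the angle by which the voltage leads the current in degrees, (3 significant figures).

X_L = ωL = 56.6 Ω
Z = 226 + j56.6 Ω
|Z| = √(226² + 56.6²) = 233 Ω
∠Z = arctan(56.6/226) = 14.1°

14.1°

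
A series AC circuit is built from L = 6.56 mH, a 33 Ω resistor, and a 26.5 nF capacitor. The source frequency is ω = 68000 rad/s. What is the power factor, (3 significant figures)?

X_L = ωL = 446 Ω
X_C = 1/(ωC) = 555 Ω
Net reactance X = X_L − X_C = -109 Ω
Z = 33.0 − j109 Ω
|Z| = √(33.0² + 109²) = 114 Ω
∠Z = arctan(-109/33.0) = -73.1°
cos φ = cos(-73.1°) = 0.290

0.290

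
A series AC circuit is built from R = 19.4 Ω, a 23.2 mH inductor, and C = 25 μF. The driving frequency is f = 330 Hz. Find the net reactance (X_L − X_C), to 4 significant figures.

ω = 2πf = 2073 rad/s
X_L = ωL = 48.10 Ω
X_C = 1/(ωC) = 19.29 Ω
X = 48.10 − 19.29 = 28.81 Ω

28.81 Ω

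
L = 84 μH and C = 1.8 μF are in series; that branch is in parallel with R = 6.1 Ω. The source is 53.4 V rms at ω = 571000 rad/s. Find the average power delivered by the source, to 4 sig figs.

X_L = ωL = 47.96 Ω
X_C = 1/(ωC) = 0.9730 Ω
Branch 1: Z₁ = R = 6.100 Ω
Branch 2 (series LC): Z₂ = j(X_L − X_C) = j46.99 Ω
Parallel: Z = Z₁Z₂/(Z₁+Z₂), |Z| = 6.049 Ω, ∠Z = 7.396°
I = V/|Z| = 8.828 A
P = VI cos φ = 53.4 × 8.828 × cos(7.396°) = 467.5 W

467.5 W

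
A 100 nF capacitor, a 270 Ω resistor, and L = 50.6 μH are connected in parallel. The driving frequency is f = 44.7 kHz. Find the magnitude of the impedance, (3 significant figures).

ω = 2πf = 280900 rad/s
X_L = ωL = 14.2 Ω
X_C = 1/(ωC) = 35.6 Ω
Parallel: admittances add. Y = 1/R + 1/(jωL) + jωC
Y = (0.00370 − j0.0423) S
|Y| = 0.0424 S → |Z| = 1/|Y| = 23.6 Ω, ∠Z = −∠Y = 85.0°

23.6 Ω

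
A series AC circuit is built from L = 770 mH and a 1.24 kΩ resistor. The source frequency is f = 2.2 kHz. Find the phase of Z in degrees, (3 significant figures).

ω = 2πf = 13820 rad/s
X_L = ωL = 10600 Ω
Z = 1240 + j10600 Ω
|Z| = √(1240² + 10600²) = 10700 Ω
∠Z = arctan(10600/1240) = 83.4°

83.4°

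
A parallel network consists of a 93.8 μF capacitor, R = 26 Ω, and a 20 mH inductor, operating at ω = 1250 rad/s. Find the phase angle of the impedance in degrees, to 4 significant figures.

X_L = ωL = 25.00 Ω
X_C = 1/(ωC) = 8.529 Ω
Parallel: admittances add. Y = 1/R + 1/(jωL) + jωC
Y = (0.03846 + j0.07725) S
|Y| = 0.08630 S → |Z| = 1/|Y| = 11.59 Ω, ∠Z = −∠Y = -63.53°

-63.53°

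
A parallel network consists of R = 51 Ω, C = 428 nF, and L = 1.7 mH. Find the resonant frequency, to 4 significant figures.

5.900 kHz

ω₀ = 1/√(LC) = 1/√(0.0017 × 4.28e-07) = 37070 rad/s
f₀ = ω₀/(2π) = 5.900 kHz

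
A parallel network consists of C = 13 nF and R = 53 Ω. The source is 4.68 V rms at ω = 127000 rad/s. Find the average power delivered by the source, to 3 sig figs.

X_C = 1/(ωC) = 606 Ω
Parallel: admittances add. Y = 1/R + jωC
Y = (0.0189 + j0.00165) S
|Y| = 0.0189 S → |Z| = 1/|Y| = 52.8 Ω, ∠Z = −∠Y = -5.00°
I = V/|Z| = 88.6 mA
P = VI cos φ = 4.68 × 0.0886 × cos(-5.00°) = 413 mW

413 mW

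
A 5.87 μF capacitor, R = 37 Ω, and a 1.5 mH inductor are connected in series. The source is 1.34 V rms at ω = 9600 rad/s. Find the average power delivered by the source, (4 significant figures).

X_L = ωL = 14.40 Ω
X_C = 1/(ωC) = 17.75 Ω
Net reactance X = X_L − X_C = -3.346 Ω
Z = 37.00 − j3.346 Ω
|Z| = √(37.00² + 3.346²) = 37.15 Ω
∠Z = arctan(-3.346/37.00) = -5.167°
I = V/|Z| = 36.07 mA
P = VI cos φ = 1.34 × 0.03607 × cos(-5.167°) = 48.14 mW

48.14 mW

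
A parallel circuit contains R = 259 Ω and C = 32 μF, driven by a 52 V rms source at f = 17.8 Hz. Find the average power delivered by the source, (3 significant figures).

10.4 W

ω = 2πf = 111.8 rad/s
X_C = 1/(ωC) = 279 Ω
Parallel: admittances add. Y = 1/R + jωC
Y = (0.00386 + j0.00358) S
|Y| = 0.00526 S → |Z| = 1/|Y| = 190 Ω, ∠Z = −∠Y = -42.8°
I = V/|Z| = 274 mA
P = VI cos φ = 52 × 0.274 × cos(-42.8°) = 10.4 W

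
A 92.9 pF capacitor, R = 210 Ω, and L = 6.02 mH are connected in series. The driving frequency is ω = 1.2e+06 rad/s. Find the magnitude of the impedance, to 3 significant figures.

X_L = ωL = 7220 Ω
X_C = 1/(ωC) = 8970 Ω
Net reactance X = X_L − X_C = -1750 Ω
Z = 210 − j1750 Ω
|Z| = √(210² + 1750²) = 1760 Ω

1760 Ω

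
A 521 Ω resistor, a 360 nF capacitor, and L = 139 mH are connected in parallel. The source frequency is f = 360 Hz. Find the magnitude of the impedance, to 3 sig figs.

328 Ω

ω = 2πf = 2262 rad/s
X_L = ωL = 314 Ω
X_C = 1/(ωC) = 1230 Ω
Parallel: admittances add. Y = 1/R + 1/(jωL) + jωC
Y = (0.00192 − j0.00237) S
|Y| = 0.00305 S → |Z| = 1/|Y| = 328 Ω, ∠Z = −∠Y = 51.0°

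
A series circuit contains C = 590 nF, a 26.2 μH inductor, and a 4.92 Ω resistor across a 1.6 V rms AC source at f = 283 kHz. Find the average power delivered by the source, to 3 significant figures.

ω = 2πf = 1.778e+06 rad/s
X_L = ωL = 46.6 Ω
X_C = 1/(ωC) = 0.953 Ω
Net reactance X = X_L − X_C = 45.6 Ω
Z = 4.92 + j45.6 Ω
|Z| = √(4.92² + 45.6²) = 45.9 Ω
∠Z = arctan(45.6/4.92) = 83.8°
I = V/|Z| = 34.9 mA
P = VI cos φ = 1.6 × 0.0349 × cos(83.8°) = 5.98 mW

5.98 mW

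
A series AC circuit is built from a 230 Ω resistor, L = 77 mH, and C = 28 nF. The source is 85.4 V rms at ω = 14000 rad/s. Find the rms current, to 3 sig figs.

57.3 mA

X_L = ωL = 1080 Ω
X_C = 1/(ωC) = 2550 Ω
Net reactance X = X_L − X_C = -1470 Ω
Z = 230 − j1470 Ω
|Z| = √(230² + 1470²) = 1490 Ω
I = V/|Z| = 85.4/1490 = 57.3 mA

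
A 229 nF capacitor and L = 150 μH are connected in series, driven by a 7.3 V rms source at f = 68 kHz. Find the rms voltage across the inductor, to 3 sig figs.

8.69 V

ω = 2πf = 427300 rad/s
X_L = ωL = 64.1 Ω
X_C = 1/(ωC) = 10.2 Ω
Net reactance X = X_L − X_C = 53.9 Ω
Z = j53.9 Ω
|Z| = √(0² + 53.9²) = 53.9 Ω
I = V/|Z| = 136 mA
V_L = I·|Z_L| = 0.136 × 64.1 = 8.69 V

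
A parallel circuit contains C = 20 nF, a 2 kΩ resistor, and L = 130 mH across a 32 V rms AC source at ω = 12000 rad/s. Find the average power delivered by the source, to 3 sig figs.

512 mW

X_L = ωL = 1560 Ω
X_C = 1/(ωC) = 4170 Ω
Parallel: admittances add. Y = 1/R + 1/(jωL) + jωC
Y = (0.000500 − j0.000401) S
|Y| = 0.000641 S → |Z| = 1/|Y| = 1560 Ω, ∠Z = −∠Y = 38.7°
I = V/|Z| = 20.5 mA
P = VI cos φ = 32 × 0.0205 × cos(38.7°) = 512 mW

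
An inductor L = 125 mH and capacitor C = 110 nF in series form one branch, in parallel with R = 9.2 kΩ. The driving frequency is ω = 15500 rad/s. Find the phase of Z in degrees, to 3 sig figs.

X_L = ωL = 1940 Ω
X_C = 1/(ωC) = 587 Ω
Branch 1: Z₁ = R = 9200 Ω
Branch 2 (series LC): Z₂ = j(X_L − X_C) = j1350 Ω
Parallel: Z = Z₁Z₂/(Z₁+Z₂), |Z| = 1340 Ω, ∠Z = 81.6°

81.6°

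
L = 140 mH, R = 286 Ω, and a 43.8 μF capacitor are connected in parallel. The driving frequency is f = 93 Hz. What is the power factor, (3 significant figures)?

ω = 2πf = 584.3 rad/s
X_L = ωL = 81.8 Ω
X_C = 1/(ωC) = 39.1 Ω
Parallel: admittances add. Y = 1/R + 1/(jωL) + jωC
Y = (0.00350 + j0.0134) S
|Y| = 0.0138 S → |Z| = 1/|Y| = 72.4 Ω, ∠Z = −∠Y = -75.3°
cos φ = cos(-75.3°) = 0.253

0.253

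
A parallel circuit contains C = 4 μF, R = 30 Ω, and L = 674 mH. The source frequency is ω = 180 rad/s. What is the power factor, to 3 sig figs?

X_L = ωL = 121 Ω
X_C = 1/(ωC) = 1390 Ω
Parallel: admittances add. Y = 1/R + 1/(jωL) + jωC
Y = (0.0333 − j0.00752) S
|Y| = 0.0342 S → |Z| = 1/|Y| = 29.3 Ω, ∠Z = −∠Y = 12.7°
cos φ = cos(12.7°) = 0.975

0.975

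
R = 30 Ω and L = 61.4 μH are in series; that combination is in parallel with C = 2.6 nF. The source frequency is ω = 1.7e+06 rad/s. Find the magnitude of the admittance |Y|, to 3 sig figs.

X_L = ωL = 104 Ω
X_C = 1/(ωC) = 226 Ω
Branch 1 (R+jX_L): Z₁ = 30.0 + j104 Ω, |Z₁| = 109 Ω
Branch 2 (−jX_C): Z₂ = −j226 Ω
Parallel: Z = Z₁Z₂/(Z₁+Z₂), |Z| = 196 Ω, ∠Z = 60.1°
|Y| = 1/|Z| = 5.11 mS

5.11 mS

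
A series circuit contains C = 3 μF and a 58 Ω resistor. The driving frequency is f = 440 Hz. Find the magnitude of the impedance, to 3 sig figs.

ω = 2πf = 2765 rad/s
X_C = 1/(ωC) = 121 Ω
Z = 58.0 − j121 Ω
|Z| = √(58.0² + 121²) = 134 Ω

134 Ω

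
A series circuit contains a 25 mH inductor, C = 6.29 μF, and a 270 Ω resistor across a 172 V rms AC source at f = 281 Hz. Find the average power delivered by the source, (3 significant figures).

ω = 2πf = 1766 rad/s
X_L = ωL = 44.1 Ω
X_C = 1/(ωC) = 90.0 Ω
Net reactance X = X_L − X_C = -45.9 Ω
Z = 270 − j45.9 Ω
|Z| = √(270² + 45.9²) = 274 Ω
∠Z = arctan(-45.9/270) = -9.65°
I = V/|Z| = 628 mA
P = VI cos φ = 172 × 0.628 × cos(-9.65°) = 106 W

106 W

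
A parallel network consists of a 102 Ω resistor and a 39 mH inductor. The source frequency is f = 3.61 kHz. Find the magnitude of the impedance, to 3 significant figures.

101 Ω

ω = 2πf = 22680 rad/s
X_L = ωL = 885 Ω
Parallel: admittances add. Y = 1/R + 1/(jωL)
Y = (0.00980 − j0.00113) S
|Y| = 0.00987 S → |Z| = 1/|Y| = 101 Ω, ∠Z = −∠Y = 6.58°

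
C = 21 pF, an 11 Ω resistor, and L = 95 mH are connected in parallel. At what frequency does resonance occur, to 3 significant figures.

113 kHz

ω₀ = 1/√(LC) = 1/√(0.095 × 2.1e-11) = 708000 rad/s
f₀ = ω₀/(2π) = 113 kHz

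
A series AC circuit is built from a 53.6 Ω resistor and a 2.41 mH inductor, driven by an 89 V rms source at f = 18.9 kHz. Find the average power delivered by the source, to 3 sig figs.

5.01 W

ω = 2πf = 118800 rad/s
X_L = ωL = 286 Ω
Z = 53.6 + j286 Ω
|Z| = √(53.6² + 286²) = 291 Ω
∠Z = arctan(286/53.6) = 79.4°
I = V/|Z| = 306 mA
P = VI cos φ = 89 × 0.306 × cos(79.4°) = 5.01 W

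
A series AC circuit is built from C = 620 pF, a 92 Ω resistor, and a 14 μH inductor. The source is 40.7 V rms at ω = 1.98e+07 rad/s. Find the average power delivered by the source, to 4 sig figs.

3.258 W

X_L = ωL = 277.2 Ω
X_C = 1/(ωC) = 81.46 Ω
Net reactance X = X_L − X_C = 195.7 Ω
Z = 92.00 + j195.7 Ω
|Z| = √(92.00² + 195.7²) = 216.3 Ω
∠Z = arctan(195.7/92.00) = 64.83°
I = V/|Z| = 188.2 mA
P = VI cos φ = 40.7 × 0.1882 × cos(64.83°) = 3.258 W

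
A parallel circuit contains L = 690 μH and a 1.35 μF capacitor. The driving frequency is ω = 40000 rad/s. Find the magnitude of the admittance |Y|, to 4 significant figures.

17.77 mS

X_L = ωL = 27.60 Ω
X_C = 1/(ωC) = 18.52 Ω
Parallel: admittances add. Y = 1/(jωL) + jωC
Y = (0 + j0.01777) S
|Y| = 0.01777 S → |Z| = 1/|Y| = 56.28 Ω, ∠Z = −∠Y = -90.00°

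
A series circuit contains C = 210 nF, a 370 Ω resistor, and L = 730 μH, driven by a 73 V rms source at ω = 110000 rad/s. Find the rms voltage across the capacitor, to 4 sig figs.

X_L = ωL = 80.30 Ω
X_C = 1/(ωC) = 43.29 Ω
Net reactance X = X_L − X_C = 37.01 Ω
Z = 370.0 + j37.01 Ω
|Z| = √(370.0² + 37.01²) = 371.8 Ω
I = V/|Z| = 196.3 mA
V_C = I·|Z_C| = 0.1963 × 43.29 = 8.499 V

8.499 V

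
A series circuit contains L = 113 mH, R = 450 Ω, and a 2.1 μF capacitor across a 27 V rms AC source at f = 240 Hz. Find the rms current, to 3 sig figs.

ω = 2πf = 1508 rad/s
X_L = ωL = 170 Ω
X_C = 1/(ωC) = 316 Ω
Net reactance X = X_L − X_C = -145 Ω
Z = 450 − j145 Ω
|Z| = √(450² + 145²) = 473 Ω
I = V/|Z| = 27/473 = 57.1 mA

57.1 mA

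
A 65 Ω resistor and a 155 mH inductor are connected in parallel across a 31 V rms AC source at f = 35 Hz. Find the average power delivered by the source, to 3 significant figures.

ω = 2πf = 219.9 rad/s
X_L = ωL = 34.1 Ω
Parallel: admittances add. Y = 1/R + 1/(jωL)
Y = (0.0154 − j0.0293) S
|Y| = 0.0331 S → |Z| = 1/|Y| = 30.2 Ω, ∠Z = −∠Y = 62.3°
I = V/|Z| = 1.03 A
P = VI cos φ = 31 × 1.03 × cos(62.3°) = 14.8 W

14.8 W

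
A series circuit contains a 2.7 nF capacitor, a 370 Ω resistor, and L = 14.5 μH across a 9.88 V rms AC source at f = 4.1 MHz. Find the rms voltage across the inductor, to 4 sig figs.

7.157 V

ω = 2πf = 2.576e+07 rad/s
X_L = ωL = 373.5 Ω
X_C = 1/(ωC) = 14.38 Ω
Net reactance X = X_L − X_C = 359.2 Ω
Z = 370.0 + j359.2 Ω
|Z| = √(370.0² + 359.2²) = 515.6 Ω
I = V/|Z| = 19.16 mA
V_L = I·|Z_L| = 0.01916 × 373.5 = 7.157 V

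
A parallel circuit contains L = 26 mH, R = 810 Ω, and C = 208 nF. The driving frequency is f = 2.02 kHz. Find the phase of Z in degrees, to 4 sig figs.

17.55°

ω = 2πf = 12690 rad/s
X_L = ωL = 330.0 Ω
X_C = 1/(ωC) = 378.8 Ω
Parallel: admittances add. Y = 1/R + 1/(jωL) + jωC
Y = (0.001235 − j0.0003904) S
|Y| = 0.001295 S → |Z| = 1/|Y| = 772.3 Ω, ∠Z = −∠Y = 17.55°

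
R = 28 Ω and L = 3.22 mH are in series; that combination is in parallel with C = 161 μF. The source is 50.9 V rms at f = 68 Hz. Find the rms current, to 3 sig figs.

ω = 2πf = 427.3 rad/s
X_L = ωL = 1.38 Ω
X_C = 1/(ωC) = 14.5 Ω
Branch 1 (R+jX_L): Z₁ = 28.0 + j1.38 Ω, |Z₁| = 28.0 Ω
Branch 2 (−jX_C): Z₂ = −j14.5 Ω
Parallel: Z = Z₁Z₂/(Z₁+Z₂), |Z| = 13.2 Ω, ∠Z = -62.0°
I = V/|Z| = 50.9/13.2 = 3.86 A

3.86 A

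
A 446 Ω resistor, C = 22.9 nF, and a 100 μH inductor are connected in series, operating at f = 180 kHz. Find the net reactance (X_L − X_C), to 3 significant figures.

74.5 Ω

ω = 2πf = 1.131e+06 rad/s
X_L = ωL = 113 Ω
X_C = 1/(ωC) = 38.6 Ω
X = 113 − 38.6 = 74.5 Ω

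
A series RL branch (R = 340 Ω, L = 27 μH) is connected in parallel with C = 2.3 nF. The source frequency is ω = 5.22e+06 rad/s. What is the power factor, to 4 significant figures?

X_L = ωL = 140.9 Ω
X_C = 1/(ωC) = 83.29 Ω
Branch 1 (R+jX_L): Z₁ = 340.0 + j140.9 Ω, |Z₁| = 368.1 Ω
Branch 2 (−jX_C): Z₂ = −j83.29 Ω
Parallel: Z = Z₁Z₂/(Z₁+Z₂), |Z| = 88.90 Ω, ∠Z = -77.11°
cos φ = cos(-77.11°) = 0.2231

0.2231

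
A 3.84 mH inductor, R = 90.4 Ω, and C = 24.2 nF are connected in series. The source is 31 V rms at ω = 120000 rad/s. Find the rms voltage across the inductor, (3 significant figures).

96.9 V

X_L = ωL = 461 Ω
X_C = 1/(ωC) = 344 Ω
Net reactance X = X_L − X_C = 116 Ω
Z = 90.4 + j116 Ω
|Z| = √(90.4² + 116²) = 147 Ω
I = V/|Z| = 210 mA
V_L = I·|Z_L| = 0.210 × 461 = 96.9 V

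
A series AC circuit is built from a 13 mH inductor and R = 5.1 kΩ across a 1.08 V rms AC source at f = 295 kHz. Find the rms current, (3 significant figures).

ω = 2πf = 1.854e+06 rad/s
X_L = ωL = 24100 Ω
Z = 5100 + j24100 Ω
|Z| = √(5100² + 24100²) = 24600 Ω
I = V/|Z| = 1.08/24600 = 43.8 μA

43.8 μA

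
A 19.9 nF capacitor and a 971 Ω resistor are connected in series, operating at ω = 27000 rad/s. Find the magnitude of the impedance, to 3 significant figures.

X_C = 1/(ωC) = 1860 Ω
Z = 971 − j1860 Ω
|Z| = √(971² + 1860²) = 2100 Ω

2100 Ω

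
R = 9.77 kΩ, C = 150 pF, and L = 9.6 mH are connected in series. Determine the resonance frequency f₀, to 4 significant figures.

ω₀ = 1/√(LC) = 1/√(0.0096 × 1.5e-10) = 833300 rad/s
f₀ = ω₀/(2π) = 132.6 kHz

132.6 kHz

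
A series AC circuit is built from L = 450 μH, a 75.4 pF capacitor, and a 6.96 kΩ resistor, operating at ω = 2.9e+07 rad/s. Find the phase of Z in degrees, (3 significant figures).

61.1°

X_L = ωL = 13000 Ω
X_C = 1/(ωC) = 457 Ω
Net reactance X = X_L − X_C = 12600 Ω
Z = 6960 + j12600 Ω
|Z| = √(6960² + 12600²) = 14400 Ω
∠Z = arctan(12600/6960) = 61.1°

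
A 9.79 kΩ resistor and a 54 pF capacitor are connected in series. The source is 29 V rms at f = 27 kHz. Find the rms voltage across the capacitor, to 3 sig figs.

ω = 2πf = 169600 rad/s
X_C = 1/(ωC) = 109000 Ω
Z = 9790 − j109000 Ω
|Z| = √(9790² + 109000²) = 110000 Ω
I = V/|Z| = 265 μA
V_C = I·|Z_C| = 0.000265 × 109000 = 28.9 V

28.9 V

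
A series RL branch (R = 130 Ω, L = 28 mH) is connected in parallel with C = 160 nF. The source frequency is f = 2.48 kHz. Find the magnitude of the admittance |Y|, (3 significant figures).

738 μS

ω = 2πf = 15580 rad/s
X_L = ωL = 436 Ω
X_C = 1/(ωC) = 401 Ω
Branch 1 (R+jX_L): Z₁ = 130 + j436 Ω, |Z₁| = 455 Ω
Branch 2 (−jX_C): Z₂ = −j401 Ω
Parallel: Z = Z₁Z₂/(Z₁+Z₂), |Z| = 1360 Ω, ∠Z = -31.7°
|Y| = 1/|Z| = 738 μS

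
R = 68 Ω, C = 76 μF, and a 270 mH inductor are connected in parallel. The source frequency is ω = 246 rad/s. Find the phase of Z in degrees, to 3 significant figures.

-13.9°

X_L = ωL = 66.4 Ω
X_C = 1/(ωC) = 53.5 Ω
Parallel: admittances add. Y = 1/R + 1/(jωL) + jωC
Y = (0.0147 + j0.00364) S
|Y| = 0.0151 S → |Z| = 1/|Y| = 66.0 Ω, ∠Z = −∠Y = -13.9°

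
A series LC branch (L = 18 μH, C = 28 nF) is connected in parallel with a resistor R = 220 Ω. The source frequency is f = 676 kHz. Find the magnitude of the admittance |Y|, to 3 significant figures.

15.4 mS

ω = 2πf = 4.247e+06 rad/s
X_L = ωL = 76.5 Ω
X_C = 1/(ωC) = 8.41 Ω
Branch 1: Z₁ = R = 220 Ω
Branch 2 (series LC): Z₂ = j(X_L − X_C) = j68.0 Ω
Parallel: Z = Z₁Z₂/(Z₁+Z₂), |Z| = 65.0 Ω, ∠Z = 72.8°
|Y| = 1/|Z| = 15.4 mS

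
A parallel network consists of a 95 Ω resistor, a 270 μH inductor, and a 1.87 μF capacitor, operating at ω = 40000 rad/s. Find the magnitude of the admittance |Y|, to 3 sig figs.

20.7 mS

X_L = ωL = 10.8 Ω
X_C = 1/(ωC) = 13.4 Ω
Parallel: admittances add. Y = 1/R + 1/(jωL) + jωC
Y = (0.0105 − j0.0178) S
|Y| = 0.0207 S → |Z| = 1/|Y| = 48.4 Ω, ∠Z = −∠Y = 59.4°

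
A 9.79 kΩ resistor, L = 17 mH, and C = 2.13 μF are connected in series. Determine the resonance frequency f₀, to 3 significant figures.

ω₀ = 1/√(LC) = 1/√(0.017 × 2.13e-06) = 5255 rad/s
f₀ = ω₀/(2π) = 836 Hz

836 Hz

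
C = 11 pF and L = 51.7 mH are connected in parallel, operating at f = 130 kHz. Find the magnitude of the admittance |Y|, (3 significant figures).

ω = 2πf = 816800 rad/s
X_L = ωL = 42200 Ω
X_C = 1/(ωC) = 111000 Ω
Parallel: admittances add. Y = 1/(jωL) + jωC
Y = (0 − j1.47e-05) S
|Y| = 1.47e-05 S → |Z| = 1/|Y| = 68000 Ω, ∠Z = −∠Y = 90.0°

14.7 μS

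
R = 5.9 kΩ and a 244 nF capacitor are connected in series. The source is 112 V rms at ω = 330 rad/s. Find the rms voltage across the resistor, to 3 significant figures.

X_C = 1/(ωC) = 12400 Ω
Z = 5900 − j12400 Ω
|Z| = √(5900² + 12400²) = 13700 Ω
I = V/|Z| = 8.15 mA
V_R = I·|Z_R| = 0.00815 × 5900 = 48.1 V

48.1 V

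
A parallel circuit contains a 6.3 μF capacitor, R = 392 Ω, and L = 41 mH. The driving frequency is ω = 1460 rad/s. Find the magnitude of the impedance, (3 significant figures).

126 Ω

X_L = ωL = 59.9 Ω
X_C = 1/(ωC) = 109 Ω
Parallel: admittances add. Y = 1/R + 1/(jωL) + jωC
Y = (0.00255 − j0.00751) S
|Y| = 0.00793 S → |Z| = 1/|Y| = 126 Ω, ∠Z = −∠Y = 71.2°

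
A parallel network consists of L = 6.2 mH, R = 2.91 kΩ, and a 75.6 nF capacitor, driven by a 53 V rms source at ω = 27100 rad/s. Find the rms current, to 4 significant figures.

207.7 mA

X_L = ωL = 168.0 Ω
X_C = 1/(ωC) = 488.1 Ω
Parallel: admittances add. Y = 1/R + 1/(jωL) + jωC
Y = (0.0003436 − j0.003903) S
|Y| = 0.003918 S → |Z| = 1/|Y| = 255.2 Ω, ∠Z = −∠Y = 84.97°
I = V/|Z| = 53/255.2 = 207.7 mA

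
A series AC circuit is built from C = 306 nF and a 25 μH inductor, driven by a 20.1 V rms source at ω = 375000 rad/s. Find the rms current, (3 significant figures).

30.4 A

X_L = ωL = 9.38 Ω
X_C = 1/(ωC) = 8.71 Ω
Net reactance X = X_L − X_C = 0.660 Ω
Z = j0.660 Ω
|Z| = √(0² + 0.660²) = 0.660 Ω
I = V/|Z| = 20.1/0.660 = 30.4 A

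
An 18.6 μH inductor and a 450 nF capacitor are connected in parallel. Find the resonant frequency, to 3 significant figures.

ω₀ = 1/√(LC) = 1/√(1.86e-05 × 4.5e-07) = 345700 rad/s
f₀ = ω₀/(2π) = 55.0 kHz

55.0 kHz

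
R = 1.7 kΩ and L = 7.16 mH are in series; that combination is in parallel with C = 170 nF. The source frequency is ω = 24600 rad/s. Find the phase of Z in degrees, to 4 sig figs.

-81.96°

X_L = ωL = 176.1 Ω
X_C = 1/(ωC) = 239.1 Ω
Branch 1 (R+jX_L): Z₁ = 1700 + j176.1 Ω, |Z₁| = 1709 Ω
Branch 2 (−jX_C): Z₂ = −j239.1 Ω
Parallel: Z = Z₁Z₂/(Z₁+Z₂), |Z| = 240.2 Ω, ∠Z = -81.96°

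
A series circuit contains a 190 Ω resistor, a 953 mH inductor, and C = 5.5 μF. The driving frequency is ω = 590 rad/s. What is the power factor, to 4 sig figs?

X_L = ωL = 562.3 Ω
X_C = 1/(ωC) = 308.2 Ω
Net reactance X = X_L − X_C = 254.1 Ω
Z = 190.0 + j254.1 Ω
|Z| = √(190.0² + 254.1²) = 317.3 Ω
∠Z = arctan(254.1/190.0) = 53.21°
cos φ = cos(53.21°) = 0.5988

0.5988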